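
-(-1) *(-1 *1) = -1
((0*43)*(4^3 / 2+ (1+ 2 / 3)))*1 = 0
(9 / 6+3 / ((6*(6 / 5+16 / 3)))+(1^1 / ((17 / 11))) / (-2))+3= 14171 / 3332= 4.25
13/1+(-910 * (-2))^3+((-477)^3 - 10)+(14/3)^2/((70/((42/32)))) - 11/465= 7340845471277/1240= 5920036670.38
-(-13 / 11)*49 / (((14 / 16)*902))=364 / 4961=0.07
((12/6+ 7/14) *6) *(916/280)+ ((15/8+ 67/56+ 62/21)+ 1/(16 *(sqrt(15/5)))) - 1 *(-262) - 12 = sqrt(3)/48+ 6407/21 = 305.13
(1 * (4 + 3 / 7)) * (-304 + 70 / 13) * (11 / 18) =-220627 / 273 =-808.16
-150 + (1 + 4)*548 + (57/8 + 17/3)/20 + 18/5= 249047/96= 2594.24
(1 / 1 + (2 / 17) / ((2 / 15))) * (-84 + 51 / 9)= -7520 / 51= -147.45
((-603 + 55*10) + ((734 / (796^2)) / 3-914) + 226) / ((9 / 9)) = -704263817 / 950424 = -741.00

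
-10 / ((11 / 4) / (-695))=27800 / 11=2527.27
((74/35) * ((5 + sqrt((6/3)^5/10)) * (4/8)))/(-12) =-37/84-37 * sqrt(5)/525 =-0.60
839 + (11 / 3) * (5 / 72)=181279 / 216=839.25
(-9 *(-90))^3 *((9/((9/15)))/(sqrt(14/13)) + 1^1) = 531441000 + 3985807500 *sqrt(182)/7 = 8213081422.87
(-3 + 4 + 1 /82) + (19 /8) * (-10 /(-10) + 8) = 7343 /328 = 22.39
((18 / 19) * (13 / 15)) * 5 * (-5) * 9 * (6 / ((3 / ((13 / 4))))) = -1200.79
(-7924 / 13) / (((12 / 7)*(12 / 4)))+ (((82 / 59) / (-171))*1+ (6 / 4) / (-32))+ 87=-31.58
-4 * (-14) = 56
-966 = -966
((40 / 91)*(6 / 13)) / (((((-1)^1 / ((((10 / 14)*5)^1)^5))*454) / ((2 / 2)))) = -1171875000 / 4513368587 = -0.26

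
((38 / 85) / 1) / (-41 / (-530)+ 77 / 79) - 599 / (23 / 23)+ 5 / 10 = -895716677 / 1497666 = -598.08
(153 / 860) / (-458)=-153 / 393880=-0.00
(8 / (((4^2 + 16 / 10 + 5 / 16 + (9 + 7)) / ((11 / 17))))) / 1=7040 / 46121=0.15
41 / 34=1.21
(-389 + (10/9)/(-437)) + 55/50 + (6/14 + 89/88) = -4681468901/12113640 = -386.46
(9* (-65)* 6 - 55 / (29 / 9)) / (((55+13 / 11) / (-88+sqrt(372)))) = 4313.75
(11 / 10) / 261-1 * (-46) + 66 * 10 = 1842671 / 2610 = 706.00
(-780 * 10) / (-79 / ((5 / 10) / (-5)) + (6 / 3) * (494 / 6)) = -2925 / 358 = -8.17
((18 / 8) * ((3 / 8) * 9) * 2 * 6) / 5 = 729 / 40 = 18.22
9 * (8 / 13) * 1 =72 / 13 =5.54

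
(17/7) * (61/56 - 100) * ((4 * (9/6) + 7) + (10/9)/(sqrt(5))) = -1224119/392 - 94163 * sqrt(5)/1764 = -3242.11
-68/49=-1.39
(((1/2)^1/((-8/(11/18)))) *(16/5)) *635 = -1397/18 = -77.61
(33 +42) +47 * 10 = 545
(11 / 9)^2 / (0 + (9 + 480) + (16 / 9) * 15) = 121 / 41769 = 0.00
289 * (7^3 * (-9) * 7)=-6245001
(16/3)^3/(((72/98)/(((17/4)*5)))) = 1066240/243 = 4387.82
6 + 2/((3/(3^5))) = 168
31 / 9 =3.44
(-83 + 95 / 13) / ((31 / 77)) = -188.01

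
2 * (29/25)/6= 29/75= 0.39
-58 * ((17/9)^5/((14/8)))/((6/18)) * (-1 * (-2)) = -658813648/137781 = -4781.60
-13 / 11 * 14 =-182 / 11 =-16.55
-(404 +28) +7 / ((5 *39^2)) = -432.00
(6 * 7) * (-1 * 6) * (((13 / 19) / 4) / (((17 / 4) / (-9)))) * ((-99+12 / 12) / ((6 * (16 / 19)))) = -120393 / 68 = -1770.49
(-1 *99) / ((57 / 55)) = -1815 / 19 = -95.53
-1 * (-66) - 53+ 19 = 32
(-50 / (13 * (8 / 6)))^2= 5625 / 676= 8.32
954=954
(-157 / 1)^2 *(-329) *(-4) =32438084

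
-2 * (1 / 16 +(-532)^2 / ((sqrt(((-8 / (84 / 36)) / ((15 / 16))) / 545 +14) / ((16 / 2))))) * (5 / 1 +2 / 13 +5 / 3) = -8256584.12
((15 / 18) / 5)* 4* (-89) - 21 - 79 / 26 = -6503 / 78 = -83.37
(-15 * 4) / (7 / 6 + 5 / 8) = -1440 / 43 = -33.49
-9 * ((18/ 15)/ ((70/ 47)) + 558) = -880119/ 175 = -5029.25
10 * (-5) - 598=-648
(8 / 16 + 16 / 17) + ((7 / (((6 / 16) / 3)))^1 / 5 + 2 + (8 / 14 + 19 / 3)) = 76919 / 3570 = 21.55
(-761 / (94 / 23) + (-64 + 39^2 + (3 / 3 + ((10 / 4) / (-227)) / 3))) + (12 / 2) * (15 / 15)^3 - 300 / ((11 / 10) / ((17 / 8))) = 245837324 / 352077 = 698.25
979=979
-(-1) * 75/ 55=1.36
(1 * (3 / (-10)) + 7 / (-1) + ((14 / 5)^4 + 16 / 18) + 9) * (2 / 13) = 720613 / 73125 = 9.85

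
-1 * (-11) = 11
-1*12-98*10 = -992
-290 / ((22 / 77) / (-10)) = 10150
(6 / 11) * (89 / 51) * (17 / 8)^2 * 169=255697 / 352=726.41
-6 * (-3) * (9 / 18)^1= 9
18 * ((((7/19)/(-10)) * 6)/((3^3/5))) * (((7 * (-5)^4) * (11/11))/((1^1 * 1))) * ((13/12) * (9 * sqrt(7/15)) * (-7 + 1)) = 238875 * sqrt(105)/19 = 128828.44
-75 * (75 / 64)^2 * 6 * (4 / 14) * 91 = -16453125 / 1024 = -16067.50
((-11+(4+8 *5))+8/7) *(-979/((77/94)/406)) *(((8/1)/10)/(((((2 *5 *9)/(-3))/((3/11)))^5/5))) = 0.00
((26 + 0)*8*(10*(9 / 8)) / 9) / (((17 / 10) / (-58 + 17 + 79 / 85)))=-1771120 / 289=-6128.44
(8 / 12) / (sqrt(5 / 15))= 1.15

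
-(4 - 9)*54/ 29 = 270/ 29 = 9.31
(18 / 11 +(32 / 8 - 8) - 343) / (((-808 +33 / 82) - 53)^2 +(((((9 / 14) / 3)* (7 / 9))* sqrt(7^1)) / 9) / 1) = -92736874158512338044 / 198873110605525421030911 +2318774264424* sqrt(7) / 198873110605525421030911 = -0.00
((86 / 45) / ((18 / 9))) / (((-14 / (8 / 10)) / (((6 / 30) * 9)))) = -86 / 875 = -0.10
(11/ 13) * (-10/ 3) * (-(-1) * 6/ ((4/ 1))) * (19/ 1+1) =-1100/ 13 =-84.62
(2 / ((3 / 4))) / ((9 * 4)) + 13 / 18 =43 / 54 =0.80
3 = 3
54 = 54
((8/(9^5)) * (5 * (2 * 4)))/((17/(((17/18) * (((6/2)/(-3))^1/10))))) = -16/531441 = -0.00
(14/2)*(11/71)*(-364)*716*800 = -16054438400/71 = -226118850.70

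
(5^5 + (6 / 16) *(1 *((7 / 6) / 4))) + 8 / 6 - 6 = 599125 / 192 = 3120.44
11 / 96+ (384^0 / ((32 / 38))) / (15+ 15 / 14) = 1357 / 7200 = 0.19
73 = 73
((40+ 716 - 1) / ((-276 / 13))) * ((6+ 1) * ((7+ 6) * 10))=-4465825 / 138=-32361.05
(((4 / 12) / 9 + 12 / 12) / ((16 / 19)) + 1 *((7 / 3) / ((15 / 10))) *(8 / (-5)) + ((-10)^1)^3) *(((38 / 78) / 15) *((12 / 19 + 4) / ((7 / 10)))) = -23789876 / 110565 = -215.17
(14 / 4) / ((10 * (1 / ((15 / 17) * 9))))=2.78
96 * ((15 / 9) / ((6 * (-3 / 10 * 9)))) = -800 / 81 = -9.88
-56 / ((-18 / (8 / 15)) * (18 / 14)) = 1568 / 1215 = 1.29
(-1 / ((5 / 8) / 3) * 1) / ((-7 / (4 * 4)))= 384 / 35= 10.97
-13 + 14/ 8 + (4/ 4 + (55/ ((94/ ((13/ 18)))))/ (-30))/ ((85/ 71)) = -8997211/ 862920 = -10.43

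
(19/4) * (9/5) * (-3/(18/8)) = -57/5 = -11.40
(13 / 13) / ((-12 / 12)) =-1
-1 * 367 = -367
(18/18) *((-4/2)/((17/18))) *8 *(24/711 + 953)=-21683424/1343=-16145.51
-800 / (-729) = 1.10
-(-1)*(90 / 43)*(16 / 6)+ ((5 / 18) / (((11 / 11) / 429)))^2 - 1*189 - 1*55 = 21613603 / 1548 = 13962.28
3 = 3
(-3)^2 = 9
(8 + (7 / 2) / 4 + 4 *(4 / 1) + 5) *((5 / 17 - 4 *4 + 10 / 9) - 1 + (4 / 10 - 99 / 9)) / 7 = -4789321 / 42840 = -111.80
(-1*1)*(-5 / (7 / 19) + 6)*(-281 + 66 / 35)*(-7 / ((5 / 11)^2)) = 62648597 / 875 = 71598.40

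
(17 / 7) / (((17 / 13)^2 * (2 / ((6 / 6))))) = 169 / 238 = 0.71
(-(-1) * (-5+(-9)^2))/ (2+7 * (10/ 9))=171/ 22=7.77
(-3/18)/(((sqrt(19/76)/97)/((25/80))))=-10.10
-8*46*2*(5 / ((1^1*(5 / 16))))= -11776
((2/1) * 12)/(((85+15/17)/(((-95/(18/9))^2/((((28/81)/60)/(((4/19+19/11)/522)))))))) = 264900375/652036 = 406.27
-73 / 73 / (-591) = 1 / 591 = 0.00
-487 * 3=-1461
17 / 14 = 1.21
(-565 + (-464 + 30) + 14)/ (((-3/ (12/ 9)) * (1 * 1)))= 3940/ 9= 437.78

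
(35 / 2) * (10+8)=315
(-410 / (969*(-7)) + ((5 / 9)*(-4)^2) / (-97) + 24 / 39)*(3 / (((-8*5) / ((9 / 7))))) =-22485621 / 399156940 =-0.06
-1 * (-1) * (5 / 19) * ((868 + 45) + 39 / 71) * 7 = 2270170 / 1349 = 1682.85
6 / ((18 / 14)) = 14 / 3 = 4.67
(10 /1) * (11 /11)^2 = 10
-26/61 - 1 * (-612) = 611.57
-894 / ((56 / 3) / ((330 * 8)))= -885060 / 7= -126437.14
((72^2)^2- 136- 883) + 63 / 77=295601216 / 11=26872837.82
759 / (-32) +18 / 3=-567 / 32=-17.72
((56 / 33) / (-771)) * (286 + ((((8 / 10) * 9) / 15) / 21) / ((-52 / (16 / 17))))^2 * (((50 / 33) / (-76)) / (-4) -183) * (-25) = -16043170677575677124 / 19478720000025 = -823625.51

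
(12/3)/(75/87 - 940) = -116/27235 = -0.00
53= 53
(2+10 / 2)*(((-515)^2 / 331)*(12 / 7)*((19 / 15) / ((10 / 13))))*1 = 5240846 / 331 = 15833.37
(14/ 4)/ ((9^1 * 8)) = 7/ 144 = 0.05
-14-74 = -88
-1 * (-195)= 195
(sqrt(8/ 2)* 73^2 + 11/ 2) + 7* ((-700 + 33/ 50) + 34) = 150153/ 25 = 6006.12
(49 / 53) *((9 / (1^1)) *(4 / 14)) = 2.38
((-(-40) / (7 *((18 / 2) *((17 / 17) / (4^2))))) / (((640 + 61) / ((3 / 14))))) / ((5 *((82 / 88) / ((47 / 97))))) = 132352 / 409817919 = 0.00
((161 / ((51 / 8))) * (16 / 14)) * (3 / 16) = 5.41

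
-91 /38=-2.39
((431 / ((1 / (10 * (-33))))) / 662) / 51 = -23705 / 5627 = -4.21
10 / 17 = 0.59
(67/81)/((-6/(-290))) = 9715/243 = 39.98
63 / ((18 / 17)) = 119 / 2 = 59.50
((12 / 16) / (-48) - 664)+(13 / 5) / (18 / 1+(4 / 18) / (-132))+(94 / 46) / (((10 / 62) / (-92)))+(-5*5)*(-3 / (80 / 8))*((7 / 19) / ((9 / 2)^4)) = -1829.46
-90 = -90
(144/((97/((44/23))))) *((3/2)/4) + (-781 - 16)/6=-1763851/13386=-131.77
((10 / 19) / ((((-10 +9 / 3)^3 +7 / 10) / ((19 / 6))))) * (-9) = 0.04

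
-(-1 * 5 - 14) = 19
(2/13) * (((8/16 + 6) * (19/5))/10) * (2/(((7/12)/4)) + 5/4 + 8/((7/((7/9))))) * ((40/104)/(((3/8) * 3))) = 15181/7371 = 2.06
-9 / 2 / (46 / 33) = -297 / 92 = -3.23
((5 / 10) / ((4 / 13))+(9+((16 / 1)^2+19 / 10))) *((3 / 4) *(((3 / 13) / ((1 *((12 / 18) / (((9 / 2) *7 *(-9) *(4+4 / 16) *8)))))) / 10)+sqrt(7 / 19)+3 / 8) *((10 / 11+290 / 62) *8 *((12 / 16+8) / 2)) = -13087244.40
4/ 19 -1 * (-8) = 8.21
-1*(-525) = 525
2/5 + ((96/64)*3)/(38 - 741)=2767/7030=0.39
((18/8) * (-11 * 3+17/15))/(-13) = 5.52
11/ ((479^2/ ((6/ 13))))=66/ 2982733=0.00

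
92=92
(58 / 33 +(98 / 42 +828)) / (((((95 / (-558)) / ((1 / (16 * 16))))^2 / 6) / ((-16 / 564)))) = -712478673 / 9555814400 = -0.07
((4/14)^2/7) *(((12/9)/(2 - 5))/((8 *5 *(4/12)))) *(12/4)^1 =-2/1715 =-0.00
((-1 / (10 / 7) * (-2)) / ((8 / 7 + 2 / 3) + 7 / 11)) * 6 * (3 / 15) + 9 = 136827 / 14125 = 9.69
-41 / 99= -0.41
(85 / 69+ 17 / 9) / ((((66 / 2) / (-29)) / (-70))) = 1311380 / 6831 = 191.97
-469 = -469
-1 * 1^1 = -1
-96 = -96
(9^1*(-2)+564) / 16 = 273 / 8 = 34.12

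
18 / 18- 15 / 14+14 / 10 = 1.33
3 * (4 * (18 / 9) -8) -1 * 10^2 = -100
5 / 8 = 0.62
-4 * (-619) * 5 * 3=37140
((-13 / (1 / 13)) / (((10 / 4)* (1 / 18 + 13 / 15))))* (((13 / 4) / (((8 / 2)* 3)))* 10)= -198.52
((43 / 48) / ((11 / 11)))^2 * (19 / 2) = 35131 / 4608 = 7.62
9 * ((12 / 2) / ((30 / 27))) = 243 / 5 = 48.60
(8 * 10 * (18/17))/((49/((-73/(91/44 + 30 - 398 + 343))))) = 4625280/840497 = 5.50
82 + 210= 292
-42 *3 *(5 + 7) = -1512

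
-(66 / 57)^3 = -1.55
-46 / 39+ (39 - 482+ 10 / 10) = -443.18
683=683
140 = 140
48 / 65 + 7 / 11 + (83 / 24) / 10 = 59053 / 34320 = 1.72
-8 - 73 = -81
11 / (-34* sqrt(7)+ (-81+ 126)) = -374* sqrt(7) / 6067 - 495 / 6067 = -0.24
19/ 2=9.50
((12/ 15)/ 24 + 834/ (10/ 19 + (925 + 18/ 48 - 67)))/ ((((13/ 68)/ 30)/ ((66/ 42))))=2942327564/ 11880323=247.66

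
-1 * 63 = -63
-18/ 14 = -9/ 7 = -1.29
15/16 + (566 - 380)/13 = 3171/208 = 15.25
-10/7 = -1.43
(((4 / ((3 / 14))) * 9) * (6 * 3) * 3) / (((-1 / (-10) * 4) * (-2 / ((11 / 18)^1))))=-6930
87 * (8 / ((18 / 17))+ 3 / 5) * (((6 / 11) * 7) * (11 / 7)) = 21286 / 5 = 4257.20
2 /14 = 1 /7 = 0.14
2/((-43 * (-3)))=2/129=0.02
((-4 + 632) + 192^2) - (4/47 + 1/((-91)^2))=14592115673/389207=37491.91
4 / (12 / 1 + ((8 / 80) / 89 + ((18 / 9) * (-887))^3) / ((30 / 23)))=-106800 / 114282225186857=-0.00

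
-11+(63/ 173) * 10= -1273/ 173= -7.36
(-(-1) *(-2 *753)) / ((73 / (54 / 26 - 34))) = 624990 / 949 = 658.58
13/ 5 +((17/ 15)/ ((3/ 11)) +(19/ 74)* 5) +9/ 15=28769/ 3330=8.64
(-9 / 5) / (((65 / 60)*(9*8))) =-3 / 130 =-0.02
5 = 5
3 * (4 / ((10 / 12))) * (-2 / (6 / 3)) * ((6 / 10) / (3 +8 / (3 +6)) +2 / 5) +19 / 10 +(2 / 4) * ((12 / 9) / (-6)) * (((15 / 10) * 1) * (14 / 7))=-33679 / 5250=-6.42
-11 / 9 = -1.22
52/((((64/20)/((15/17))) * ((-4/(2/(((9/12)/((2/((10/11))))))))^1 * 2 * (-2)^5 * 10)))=143/4352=0.03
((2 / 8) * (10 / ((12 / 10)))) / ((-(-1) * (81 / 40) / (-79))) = -81.28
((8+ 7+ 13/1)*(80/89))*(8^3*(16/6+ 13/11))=49592.70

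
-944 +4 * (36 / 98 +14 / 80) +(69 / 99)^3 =-16578855859 / 17609130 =-941.49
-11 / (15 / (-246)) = 902 / 5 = 180.40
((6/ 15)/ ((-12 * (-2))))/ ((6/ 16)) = 2/ 45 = 0.04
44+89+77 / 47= 134.64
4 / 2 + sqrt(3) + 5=sqrt(3) + 7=8.73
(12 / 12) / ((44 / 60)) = 15 / 11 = 1.36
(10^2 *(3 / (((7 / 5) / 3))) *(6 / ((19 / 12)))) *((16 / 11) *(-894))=-4634496000 / 1463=-3167803.14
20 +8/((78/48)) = 324/13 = 24.92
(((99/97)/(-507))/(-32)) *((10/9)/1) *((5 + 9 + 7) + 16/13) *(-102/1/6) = -270215/10229232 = -0.03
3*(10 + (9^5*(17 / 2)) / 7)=3011919 / 14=215137.07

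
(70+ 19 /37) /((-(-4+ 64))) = -2609 /2220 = -1.18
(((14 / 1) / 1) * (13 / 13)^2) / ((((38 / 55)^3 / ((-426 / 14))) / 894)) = -15840730125 / 13718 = -1154740.50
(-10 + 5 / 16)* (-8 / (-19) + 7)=-21855 / 304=-71.89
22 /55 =2 /5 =0.40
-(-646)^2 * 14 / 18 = -2921212 / 9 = -324579.11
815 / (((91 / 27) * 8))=22005 / 728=30.23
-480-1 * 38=-518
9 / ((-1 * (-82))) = 9 / 82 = 0.11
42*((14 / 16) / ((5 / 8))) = 294 / 5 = 58.80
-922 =-922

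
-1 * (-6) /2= 3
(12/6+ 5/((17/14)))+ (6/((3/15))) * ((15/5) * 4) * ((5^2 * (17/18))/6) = 72562/51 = 1422.78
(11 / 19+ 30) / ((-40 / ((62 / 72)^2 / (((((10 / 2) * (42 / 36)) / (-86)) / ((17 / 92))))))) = 58306753 / 37756800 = 1.54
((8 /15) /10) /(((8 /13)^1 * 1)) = 13 /150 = 0.09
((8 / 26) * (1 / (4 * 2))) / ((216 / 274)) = 137 / 2808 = 0.05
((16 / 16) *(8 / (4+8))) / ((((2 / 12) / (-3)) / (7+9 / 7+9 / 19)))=-13980 / 133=-105.11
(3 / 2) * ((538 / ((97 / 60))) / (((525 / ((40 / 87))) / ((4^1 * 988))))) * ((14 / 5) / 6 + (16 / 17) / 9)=14866222592 / 15063615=986.90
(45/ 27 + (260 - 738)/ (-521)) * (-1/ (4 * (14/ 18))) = -1731/ 2084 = -0.83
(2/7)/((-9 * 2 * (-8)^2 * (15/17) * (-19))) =17/1149120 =0.00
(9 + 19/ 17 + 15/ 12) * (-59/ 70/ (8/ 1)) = -45607/ 38080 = -1.20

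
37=37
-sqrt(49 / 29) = -7 * sqrt(29) / 29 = -1.30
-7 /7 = -1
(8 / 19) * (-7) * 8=-448 / 19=-23.58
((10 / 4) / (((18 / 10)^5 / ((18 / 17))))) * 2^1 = 31250 / 111537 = 0.28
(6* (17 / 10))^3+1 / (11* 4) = 5836769 / 5500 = 1061.23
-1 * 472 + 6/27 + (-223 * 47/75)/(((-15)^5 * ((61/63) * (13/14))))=-2367475691612/5018203125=-471.78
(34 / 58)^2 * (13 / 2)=3757 / 1682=2.23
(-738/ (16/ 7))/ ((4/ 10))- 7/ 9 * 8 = -117131/ 144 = -813.41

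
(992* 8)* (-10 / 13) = -79360 / 13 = -6104.62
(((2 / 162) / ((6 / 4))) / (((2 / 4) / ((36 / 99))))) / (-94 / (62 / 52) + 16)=-124 / 1301751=-0.00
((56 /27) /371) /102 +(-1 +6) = 364909 /72981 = 5.00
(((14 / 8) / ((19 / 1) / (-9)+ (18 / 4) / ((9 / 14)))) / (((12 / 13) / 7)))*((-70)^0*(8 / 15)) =637 / 440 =1.45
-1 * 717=-717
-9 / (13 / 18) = -162 / 13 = -12.46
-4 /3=-1.33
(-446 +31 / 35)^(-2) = 1225 / 242705241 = 0.00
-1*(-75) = 75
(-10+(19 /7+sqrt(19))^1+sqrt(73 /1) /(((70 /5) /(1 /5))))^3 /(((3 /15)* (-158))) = -(-510+sqrt(73)+70* sqrt(19))^3 /10838800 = 0.70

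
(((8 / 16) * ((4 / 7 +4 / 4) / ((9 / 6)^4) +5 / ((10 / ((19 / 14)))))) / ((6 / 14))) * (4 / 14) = 2243 / 6804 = 0.33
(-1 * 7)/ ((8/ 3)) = -21/ 8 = -2.62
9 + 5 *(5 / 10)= 23 / 2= 11.50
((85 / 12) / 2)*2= 85 / 12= 7.08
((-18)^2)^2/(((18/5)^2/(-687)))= -5564700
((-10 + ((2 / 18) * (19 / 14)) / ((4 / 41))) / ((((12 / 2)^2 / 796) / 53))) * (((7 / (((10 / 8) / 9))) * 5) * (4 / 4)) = -44940767 / 18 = -2496709.28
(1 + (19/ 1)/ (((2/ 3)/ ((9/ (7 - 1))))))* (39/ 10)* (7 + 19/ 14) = 22815/ 16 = 1425.94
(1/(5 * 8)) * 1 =1/40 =0.02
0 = 0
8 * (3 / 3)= 8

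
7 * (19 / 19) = 7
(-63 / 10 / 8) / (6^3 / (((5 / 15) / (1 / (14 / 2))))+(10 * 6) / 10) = -147 / 18400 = -0.01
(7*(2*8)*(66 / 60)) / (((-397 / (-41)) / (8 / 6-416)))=-31418464 / 5955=-5275.98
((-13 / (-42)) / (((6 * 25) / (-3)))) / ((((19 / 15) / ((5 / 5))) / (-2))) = 13 / 1330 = 0.01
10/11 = 0.91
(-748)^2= 559504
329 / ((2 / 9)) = 2961 / 2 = 1480.50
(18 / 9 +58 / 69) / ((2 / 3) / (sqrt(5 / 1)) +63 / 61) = 11298420 / 3765583-1458632 * sqrt(5) / 3765583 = 2.13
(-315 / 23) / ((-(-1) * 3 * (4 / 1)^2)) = -105 / 368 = -0.29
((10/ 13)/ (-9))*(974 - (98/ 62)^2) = -9336130/ 112437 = -83.03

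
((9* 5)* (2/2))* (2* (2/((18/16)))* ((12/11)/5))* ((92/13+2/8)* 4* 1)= 146304/143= 1023.10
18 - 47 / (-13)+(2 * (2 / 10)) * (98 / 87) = 124783 / 5655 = 22.07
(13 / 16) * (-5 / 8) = -65 / 128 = -0.51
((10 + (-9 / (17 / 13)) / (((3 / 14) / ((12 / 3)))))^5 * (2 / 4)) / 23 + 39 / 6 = -33135789720160581 / 65313422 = -507335073.03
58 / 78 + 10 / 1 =10.74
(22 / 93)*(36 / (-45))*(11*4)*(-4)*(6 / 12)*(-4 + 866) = 6675328 / 465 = 14355.54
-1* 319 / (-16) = 319 / 16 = 19.94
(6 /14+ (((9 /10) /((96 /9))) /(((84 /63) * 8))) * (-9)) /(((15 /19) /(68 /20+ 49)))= 21253571 /896000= 23.72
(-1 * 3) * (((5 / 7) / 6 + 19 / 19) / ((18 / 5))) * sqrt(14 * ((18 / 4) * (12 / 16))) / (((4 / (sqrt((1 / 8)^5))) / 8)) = -235 * sqrt(42) / 21504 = -0.07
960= 960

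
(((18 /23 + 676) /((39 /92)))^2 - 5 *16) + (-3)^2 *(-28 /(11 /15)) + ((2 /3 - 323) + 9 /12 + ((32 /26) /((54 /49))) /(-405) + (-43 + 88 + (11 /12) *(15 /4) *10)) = 414399781360957 /162625320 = 2548187.34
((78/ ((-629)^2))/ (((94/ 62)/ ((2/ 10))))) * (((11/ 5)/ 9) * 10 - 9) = -47554/ 278926905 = -0.00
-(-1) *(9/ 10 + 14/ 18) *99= 1661/ 10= 166.10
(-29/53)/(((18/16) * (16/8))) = -116/477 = -0.24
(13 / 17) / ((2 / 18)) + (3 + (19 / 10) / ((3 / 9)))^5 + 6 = 84753456519 / 1700000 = 49854.97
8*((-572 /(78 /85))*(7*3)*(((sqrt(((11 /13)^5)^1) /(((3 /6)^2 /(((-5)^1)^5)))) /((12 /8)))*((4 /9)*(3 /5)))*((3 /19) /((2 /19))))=229896156.68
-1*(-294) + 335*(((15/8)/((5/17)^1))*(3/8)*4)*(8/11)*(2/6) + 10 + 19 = 24191/22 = 1099.59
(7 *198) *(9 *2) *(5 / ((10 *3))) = 4158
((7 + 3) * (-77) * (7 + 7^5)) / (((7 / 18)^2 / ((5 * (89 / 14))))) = -19047619800 / 7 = -2721088542.86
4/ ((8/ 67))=67/ 2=33.50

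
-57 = -57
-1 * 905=-905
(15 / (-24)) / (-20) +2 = 65 / 32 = 2.03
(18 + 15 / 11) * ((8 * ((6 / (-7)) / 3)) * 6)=-20448 / 77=-265.56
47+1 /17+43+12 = 1735 /17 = 102.06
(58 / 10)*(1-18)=-493 / 5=-98.60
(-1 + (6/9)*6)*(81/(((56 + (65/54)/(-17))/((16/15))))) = 1189728/256715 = 4.63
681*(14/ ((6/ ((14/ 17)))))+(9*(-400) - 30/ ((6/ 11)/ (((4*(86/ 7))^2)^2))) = -13093280846314/ 40817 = -320780087.86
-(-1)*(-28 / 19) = -28 / 19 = -1.47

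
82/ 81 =1.01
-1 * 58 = -58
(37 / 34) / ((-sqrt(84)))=-37*sqrt(21) / 1428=-0.12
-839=-839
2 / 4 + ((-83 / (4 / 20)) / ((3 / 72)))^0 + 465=933 / 2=466.50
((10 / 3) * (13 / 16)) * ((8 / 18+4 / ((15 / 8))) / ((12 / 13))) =4901 / 648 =7.56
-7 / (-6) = 1.17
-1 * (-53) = 53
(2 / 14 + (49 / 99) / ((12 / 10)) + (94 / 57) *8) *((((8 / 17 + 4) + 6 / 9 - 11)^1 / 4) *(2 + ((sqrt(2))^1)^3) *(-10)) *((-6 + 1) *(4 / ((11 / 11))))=-16237837850 *sqrt(2) / 2014551 - 16237837850 / 2014551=-19459.23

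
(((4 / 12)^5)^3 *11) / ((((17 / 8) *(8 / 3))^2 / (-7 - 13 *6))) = -0.00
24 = 24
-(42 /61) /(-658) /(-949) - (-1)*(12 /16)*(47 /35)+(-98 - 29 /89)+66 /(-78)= -3327882440593 /33900956180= -98.16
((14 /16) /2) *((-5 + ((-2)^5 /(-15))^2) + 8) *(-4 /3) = -4.40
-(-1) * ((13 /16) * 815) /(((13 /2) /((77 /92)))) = 62755 /736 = 85.26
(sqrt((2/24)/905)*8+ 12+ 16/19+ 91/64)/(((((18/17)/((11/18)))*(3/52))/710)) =1380808*sqrt(2715)/131949+ 14968821725/147744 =101861.21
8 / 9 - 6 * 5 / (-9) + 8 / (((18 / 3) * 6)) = 40 / 9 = 4.44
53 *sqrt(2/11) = 53 *sqrt(22)/11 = 22.60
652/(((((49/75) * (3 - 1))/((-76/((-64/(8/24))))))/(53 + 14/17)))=70843875/6664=10630.83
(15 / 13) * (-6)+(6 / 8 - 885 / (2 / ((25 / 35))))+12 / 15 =-585029 / 1820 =-321.44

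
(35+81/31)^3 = 1585242296/29791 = 53212.12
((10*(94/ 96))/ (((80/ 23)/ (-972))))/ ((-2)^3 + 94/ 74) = 406.60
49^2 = 2401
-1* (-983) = 983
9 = 9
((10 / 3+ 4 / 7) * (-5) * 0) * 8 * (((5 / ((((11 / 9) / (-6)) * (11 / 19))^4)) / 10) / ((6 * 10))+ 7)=0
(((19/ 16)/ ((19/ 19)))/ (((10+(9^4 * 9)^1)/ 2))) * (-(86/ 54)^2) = -35131/ 344432088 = -0.00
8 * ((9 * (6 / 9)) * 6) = 288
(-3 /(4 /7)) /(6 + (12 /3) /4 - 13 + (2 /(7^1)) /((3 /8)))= 441 /440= 1.00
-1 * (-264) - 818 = -554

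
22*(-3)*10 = -660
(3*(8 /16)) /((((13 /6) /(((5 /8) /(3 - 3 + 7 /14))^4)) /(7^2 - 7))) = 118125 /1664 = 70.99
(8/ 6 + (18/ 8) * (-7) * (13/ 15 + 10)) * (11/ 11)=-10189/ 60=-169.82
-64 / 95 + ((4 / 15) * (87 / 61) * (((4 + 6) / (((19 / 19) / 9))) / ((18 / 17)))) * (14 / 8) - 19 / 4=1185659 / 23180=51.15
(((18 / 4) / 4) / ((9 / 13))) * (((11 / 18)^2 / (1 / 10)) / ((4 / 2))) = 7865 / 2592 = 3.03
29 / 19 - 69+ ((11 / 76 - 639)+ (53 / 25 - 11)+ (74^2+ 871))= 10700403 / 1900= 5631.79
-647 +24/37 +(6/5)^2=-596543/925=-644.91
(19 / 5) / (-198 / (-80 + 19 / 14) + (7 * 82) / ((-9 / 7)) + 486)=62757 / 694840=0.09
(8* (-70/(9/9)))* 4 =-2240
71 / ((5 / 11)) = 781 / 5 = 156.20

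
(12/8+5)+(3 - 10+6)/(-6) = 20/3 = 6.67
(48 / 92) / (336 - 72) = 1 / 506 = 0.00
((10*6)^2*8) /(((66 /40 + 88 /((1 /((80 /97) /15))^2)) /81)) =3950876736000 /3245033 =1217515.12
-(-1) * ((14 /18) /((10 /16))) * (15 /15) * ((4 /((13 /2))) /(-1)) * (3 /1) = -448 /195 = -2.30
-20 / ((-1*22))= 10 / 11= 0.91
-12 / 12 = -1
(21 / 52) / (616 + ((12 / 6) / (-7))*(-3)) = 0.00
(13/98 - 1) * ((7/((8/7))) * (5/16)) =-425/256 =-1.66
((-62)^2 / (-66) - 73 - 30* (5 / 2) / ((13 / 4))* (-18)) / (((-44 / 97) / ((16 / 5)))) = -47296036 / 23595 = -2004.49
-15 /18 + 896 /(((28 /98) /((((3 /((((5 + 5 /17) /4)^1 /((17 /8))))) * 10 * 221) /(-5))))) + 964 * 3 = -66735483 /10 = -6673548.30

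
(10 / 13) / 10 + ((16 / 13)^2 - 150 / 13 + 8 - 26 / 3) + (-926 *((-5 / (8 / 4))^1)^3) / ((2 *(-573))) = -18003043 / 774696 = -23.24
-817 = -817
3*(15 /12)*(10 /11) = 75 /22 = 3.41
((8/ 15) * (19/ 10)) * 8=608/ 75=8.11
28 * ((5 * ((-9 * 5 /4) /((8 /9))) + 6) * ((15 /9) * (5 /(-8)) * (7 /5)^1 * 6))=449085 /32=14033.91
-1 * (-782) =782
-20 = -20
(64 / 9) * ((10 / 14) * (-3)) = -320 / 21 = -15.24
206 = 206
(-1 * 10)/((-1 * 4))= 5/2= 2.50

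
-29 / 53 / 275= -29 / 14575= -0.00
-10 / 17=-0.59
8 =8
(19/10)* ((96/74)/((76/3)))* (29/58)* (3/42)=9/2590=0.00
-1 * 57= -57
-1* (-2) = 2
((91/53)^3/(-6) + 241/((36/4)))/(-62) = -2241871/5359572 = -0.42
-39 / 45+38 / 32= 77 / 240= 0.32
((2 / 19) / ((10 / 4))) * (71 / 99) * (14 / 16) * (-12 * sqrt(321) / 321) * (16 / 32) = -0.01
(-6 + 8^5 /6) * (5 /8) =3409.58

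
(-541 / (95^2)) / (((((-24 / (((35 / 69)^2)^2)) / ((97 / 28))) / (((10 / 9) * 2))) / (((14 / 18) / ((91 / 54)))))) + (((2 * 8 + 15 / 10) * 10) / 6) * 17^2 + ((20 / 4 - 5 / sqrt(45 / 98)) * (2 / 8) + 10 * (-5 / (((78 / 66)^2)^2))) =35357060114799638185 / 4206776887440738 - 7 * sqrt(10) / 12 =8402.94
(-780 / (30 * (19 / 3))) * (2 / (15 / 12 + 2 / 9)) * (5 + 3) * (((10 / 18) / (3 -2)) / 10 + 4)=-180.94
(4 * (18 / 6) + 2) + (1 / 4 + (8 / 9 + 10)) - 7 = 18.14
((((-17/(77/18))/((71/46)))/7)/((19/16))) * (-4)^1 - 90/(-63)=1939594/727111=2.67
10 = 10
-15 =-15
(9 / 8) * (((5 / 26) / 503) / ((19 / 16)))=45 / 124241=0.00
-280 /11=-25.45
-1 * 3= -3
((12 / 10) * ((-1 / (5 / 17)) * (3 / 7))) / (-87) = 102 / 5075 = 0.02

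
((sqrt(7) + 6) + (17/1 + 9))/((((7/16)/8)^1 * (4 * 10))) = 15.84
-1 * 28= -28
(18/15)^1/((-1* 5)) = -6/25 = -0.24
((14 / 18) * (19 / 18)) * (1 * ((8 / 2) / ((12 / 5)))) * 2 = 665 / 243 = 2.74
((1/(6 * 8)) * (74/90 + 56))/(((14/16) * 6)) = 2557/11340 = 0.23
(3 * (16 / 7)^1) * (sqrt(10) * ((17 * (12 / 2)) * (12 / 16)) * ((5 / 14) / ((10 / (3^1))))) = 2754 * sqrt(10) / 49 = 177.73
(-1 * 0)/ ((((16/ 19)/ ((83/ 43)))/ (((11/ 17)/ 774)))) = 0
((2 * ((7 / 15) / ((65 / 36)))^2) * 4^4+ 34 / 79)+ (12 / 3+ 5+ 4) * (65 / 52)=1698353727 / 33377500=50.88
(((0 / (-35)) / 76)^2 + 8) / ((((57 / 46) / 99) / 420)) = 268446.32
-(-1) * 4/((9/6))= 8/3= 2.67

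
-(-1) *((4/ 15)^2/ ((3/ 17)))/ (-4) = -0.10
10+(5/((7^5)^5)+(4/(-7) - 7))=3256880933469629044822/1341068619663964900807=2.43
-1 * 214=-214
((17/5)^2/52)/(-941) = -289/1223300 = -0.00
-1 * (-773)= 773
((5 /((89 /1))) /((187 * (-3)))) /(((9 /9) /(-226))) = 1130 /49929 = 0.02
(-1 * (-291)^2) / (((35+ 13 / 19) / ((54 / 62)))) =-14480451 / 7006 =-2066.86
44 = 44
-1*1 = -1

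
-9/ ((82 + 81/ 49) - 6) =-441/ 3805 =-0.12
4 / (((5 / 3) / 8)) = 96 / 5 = 19.20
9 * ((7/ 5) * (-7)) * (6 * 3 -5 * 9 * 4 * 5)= 388962/ 5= 77792.40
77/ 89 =0.87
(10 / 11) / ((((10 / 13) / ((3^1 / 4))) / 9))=351 / 44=7.98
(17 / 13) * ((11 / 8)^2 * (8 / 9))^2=248897 / 67392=3.69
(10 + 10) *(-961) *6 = -115320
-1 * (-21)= 21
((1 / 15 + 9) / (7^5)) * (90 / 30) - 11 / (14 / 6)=-396029 / 84035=-4.71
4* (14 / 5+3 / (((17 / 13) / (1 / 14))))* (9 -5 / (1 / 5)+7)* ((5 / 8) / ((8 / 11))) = -349173 / 3808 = -91.69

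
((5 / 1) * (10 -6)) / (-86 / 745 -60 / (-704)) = -2622400 / 3961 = -662.06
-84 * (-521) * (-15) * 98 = -64333080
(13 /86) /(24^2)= 13 /49536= 0.00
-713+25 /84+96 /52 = -776255 /1092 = -710.86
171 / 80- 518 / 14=-34.86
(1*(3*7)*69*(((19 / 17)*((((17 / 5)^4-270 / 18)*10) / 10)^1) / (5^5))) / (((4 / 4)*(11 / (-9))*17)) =-18371821734 / 6208984375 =-2.96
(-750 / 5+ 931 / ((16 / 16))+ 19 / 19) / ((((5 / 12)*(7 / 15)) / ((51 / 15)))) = 478584 / 35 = 13673.83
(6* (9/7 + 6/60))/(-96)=-0.09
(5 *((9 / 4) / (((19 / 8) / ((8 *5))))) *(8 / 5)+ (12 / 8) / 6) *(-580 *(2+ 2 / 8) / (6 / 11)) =-110337315 / 152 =-725903.39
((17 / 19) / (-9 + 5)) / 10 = -17 / 760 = -0.02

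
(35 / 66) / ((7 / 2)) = 5 / 33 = 0.15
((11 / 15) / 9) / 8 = 0.01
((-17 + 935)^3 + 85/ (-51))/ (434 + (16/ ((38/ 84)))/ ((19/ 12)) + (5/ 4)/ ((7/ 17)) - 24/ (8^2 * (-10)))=469185439884560/ 278623683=1683939.55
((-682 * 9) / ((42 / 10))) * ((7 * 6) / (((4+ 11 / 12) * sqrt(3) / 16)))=-3928320 * sqrt(3) / 59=-115322.88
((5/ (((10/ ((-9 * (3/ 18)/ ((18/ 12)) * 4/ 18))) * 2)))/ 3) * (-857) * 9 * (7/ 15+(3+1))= 57419/ 90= 637.99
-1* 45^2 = -2025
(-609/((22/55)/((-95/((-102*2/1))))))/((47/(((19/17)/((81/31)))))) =-56794325/8801784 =-6.45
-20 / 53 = -0.38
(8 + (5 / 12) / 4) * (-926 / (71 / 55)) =-9905885 / 1704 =-5813.31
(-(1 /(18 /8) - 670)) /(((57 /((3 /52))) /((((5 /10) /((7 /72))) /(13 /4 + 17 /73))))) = 1759592 /1758393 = 1.00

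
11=11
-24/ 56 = -0.43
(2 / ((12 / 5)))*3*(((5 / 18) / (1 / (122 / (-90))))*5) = -1525 / 324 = -4.71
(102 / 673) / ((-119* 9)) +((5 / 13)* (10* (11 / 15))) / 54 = 258403 / 4960683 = 0.05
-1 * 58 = -58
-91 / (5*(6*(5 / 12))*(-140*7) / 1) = 13 / 1750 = 0.01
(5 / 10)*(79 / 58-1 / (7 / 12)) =-143 / 812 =-0.18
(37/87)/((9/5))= 185/783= 0.24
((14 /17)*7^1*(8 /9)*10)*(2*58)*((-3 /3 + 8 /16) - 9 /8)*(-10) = 14778400 /153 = 96590.85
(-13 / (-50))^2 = 169 / 2500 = 0.07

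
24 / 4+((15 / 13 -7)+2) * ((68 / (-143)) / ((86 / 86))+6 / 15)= 11694 / 1859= 6.29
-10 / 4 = -5 / 2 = -2.50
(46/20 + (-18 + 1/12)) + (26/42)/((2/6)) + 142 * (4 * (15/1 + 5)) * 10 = 47706221/420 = 113586.24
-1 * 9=-9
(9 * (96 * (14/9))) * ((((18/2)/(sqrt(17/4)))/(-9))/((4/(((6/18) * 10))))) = -2240 * sqrt(17)/17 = -543.28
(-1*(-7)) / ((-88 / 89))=-623 / 88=-7.08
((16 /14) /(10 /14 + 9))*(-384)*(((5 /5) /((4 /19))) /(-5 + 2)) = 1216 /17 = 71.53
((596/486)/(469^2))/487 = 298/26030404701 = 0.00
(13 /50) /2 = 13 /100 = 0.13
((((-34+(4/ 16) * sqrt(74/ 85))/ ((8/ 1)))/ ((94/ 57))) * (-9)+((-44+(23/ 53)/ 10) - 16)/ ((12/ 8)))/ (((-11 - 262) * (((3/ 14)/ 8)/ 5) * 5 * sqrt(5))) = sqrt(5) * (81567 * sqrt(6290)+682034152)/ 1486379700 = 1.04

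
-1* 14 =-14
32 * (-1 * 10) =-320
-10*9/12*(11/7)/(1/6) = -495/7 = -70.71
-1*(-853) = 853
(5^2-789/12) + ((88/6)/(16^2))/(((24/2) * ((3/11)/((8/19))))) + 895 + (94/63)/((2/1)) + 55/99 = 98313991/114912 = 855.56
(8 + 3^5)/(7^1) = 251/7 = 35.86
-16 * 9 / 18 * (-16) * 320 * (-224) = -9175040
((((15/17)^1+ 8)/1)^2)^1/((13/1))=22801/3757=6.07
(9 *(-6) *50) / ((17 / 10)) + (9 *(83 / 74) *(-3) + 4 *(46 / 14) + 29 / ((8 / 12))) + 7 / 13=-89369412 / 57239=-1561.34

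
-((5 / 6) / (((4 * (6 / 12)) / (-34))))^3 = 614125 / 216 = 2843.17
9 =9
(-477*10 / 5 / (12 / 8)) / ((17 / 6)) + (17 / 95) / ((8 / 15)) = -579165 / 2584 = -224.14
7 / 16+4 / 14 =81 / 112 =0.72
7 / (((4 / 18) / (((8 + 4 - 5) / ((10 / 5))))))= 441 / 4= 110.25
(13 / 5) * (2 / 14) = 13 / 35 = 0.37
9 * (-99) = -891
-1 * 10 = -10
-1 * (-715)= 715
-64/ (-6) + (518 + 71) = 1799/ 3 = 599.67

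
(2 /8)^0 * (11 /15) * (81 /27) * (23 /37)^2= 5819 /6845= 0.85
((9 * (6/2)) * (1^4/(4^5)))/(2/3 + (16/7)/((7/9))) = 3969/542720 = 0.01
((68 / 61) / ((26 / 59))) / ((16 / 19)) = 19057 / 6344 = 3.00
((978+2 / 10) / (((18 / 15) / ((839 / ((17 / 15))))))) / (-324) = -20517745 / 11016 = -1862.54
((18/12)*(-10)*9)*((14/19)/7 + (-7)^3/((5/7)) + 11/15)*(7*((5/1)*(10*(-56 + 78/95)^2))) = 473012373525552/6859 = 68962293851.22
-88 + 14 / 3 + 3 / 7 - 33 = -2434 / 21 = -115.90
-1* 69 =-69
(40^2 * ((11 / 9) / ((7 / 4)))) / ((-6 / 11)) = -387200 / 189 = -2048.68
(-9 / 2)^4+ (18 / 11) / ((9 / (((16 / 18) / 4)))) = 649603 / 1584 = 410.10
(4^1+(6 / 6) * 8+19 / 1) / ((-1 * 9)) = -31 / 9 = -3.44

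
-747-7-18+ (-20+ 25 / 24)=-790.96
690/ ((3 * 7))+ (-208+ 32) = -1002/ 7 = -143.14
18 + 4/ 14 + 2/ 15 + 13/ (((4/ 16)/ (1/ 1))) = 7394/ 105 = 70.42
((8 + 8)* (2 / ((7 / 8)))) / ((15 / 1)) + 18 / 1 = 20.44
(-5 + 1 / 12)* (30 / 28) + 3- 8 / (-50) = -2.11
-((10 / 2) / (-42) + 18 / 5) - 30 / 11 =-14341 / 2310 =-6.21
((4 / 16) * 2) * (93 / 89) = 93 / 178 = 0.52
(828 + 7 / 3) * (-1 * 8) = -19928 / 3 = -6642.67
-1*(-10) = 10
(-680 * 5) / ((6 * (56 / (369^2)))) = -19289475 / 14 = -1377819.64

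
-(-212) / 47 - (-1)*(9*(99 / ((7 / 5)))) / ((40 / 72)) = 378377 / 329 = 1150.08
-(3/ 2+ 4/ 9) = -35/ 18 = -1.94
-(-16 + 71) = -55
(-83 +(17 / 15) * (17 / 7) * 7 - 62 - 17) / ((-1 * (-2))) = -2141 / 30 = -71.37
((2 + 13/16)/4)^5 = 184528125/1073741824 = 0.17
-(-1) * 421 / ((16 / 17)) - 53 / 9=63565 / 144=441.42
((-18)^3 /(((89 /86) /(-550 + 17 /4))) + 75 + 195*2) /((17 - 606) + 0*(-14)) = -5222.40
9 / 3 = 3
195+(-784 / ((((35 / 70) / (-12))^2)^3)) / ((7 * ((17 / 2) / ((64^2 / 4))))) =-43834436219661 / 17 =-2578496248215.35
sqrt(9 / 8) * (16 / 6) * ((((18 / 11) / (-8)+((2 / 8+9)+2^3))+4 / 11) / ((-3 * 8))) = -383 * sqrt(2) / 264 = -2.05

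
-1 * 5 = -5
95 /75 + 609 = 9154 /15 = 610.27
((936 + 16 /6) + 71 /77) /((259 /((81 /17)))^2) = 474677415 /1492753493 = 0.32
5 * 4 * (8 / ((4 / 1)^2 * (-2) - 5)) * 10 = -1600 / 37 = -43.24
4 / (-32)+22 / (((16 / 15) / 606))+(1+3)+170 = 12672.62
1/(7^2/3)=3/49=0.06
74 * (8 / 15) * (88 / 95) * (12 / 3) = 208384 / 1425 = 146.23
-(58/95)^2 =-3364/9025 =-0.37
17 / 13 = 1.31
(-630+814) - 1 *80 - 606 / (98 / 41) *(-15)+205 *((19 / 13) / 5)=2526904 / 637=3966.88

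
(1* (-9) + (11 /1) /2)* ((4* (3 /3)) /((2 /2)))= -14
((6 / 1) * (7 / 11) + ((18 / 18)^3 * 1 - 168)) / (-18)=1795 / 198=9.07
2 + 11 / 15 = 41 / 15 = 2.73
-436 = -436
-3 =-3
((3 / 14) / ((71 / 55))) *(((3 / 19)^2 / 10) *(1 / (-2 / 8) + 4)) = 0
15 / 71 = 0.21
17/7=2.43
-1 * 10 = -10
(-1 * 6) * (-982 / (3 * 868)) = 491 / 217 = 2.26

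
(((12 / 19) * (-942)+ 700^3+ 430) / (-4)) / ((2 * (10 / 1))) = -3258498433 / 760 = -4287497.94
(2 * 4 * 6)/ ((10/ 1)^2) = 12/ 25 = 0.48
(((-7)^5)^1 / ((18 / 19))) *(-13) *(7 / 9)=29059303 / 162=179378.41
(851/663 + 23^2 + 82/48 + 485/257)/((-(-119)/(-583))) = -424275617755/162212232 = -2615.56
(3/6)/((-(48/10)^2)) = -25/1152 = -0.02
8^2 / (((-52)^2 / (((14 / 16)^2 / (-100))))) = -49 / 270400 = -0.00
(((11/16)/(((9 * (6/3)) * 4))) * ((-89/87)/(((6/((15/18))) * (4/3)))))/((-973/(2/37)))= 4895/86595941376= 0.00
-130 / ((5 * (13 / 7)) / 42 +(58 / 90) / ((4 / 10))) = -28665 / 404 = -70.95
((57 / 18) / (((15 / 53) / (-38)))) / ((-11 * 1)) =19133 / 495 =38.65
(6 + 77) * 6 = 498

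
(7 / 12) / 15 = 7 / 180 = 0.04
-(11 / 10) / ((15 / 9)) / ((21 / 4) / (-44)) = 968 / 175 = 5.53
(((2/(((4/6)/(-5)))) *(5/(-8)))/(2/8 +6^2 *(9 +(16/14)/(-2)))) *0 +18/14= 9/7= 1.29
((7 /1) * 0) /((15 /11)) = 0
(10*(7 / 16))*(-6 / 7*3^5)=-911.25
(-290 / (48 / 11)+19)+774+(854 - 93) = 35701 / 24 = 1487.54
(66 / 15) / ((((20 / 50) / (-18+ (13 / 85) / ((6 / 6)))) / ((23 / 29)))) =-155.70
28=28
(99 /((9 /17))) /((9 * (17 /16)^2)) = 2816 /153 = 18.41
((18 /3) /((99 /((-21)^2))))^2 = 86436 /121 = 714.35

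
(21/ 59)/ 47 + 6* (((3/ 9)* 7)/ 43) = 39725/ 119239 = 0.33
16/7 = 2.29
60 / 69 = 20 / 23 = 0.87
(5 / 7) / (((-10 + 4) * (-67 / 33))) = 55 / 938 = 0.06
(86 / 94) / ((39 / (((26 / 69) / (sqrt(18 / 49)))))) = 301 * sqrt(2) / 29187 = 0.01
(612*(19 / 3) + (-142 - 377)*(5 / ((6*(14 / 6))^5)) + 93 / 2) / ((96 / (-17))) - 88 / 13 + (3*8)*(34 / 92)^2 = -82624099125315 / 118355700736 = -698.10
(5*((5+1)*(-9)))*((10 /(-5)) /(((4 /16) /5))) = 10800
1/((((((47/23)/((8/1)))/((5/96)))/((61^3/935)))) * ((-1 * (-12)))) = 5220563/1265616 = 4.12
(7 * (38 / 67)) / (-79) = -266 / 5293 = -0.05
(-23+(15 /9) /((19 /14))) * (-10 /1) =12410 /57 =217.72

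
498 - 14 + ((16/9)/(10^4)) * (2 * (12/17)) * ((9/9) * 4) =15427532/31875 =484.00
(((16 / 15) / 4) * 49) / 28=7 / 15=0.47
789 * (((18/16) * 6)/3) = 7101/4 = 1775.25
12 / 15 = 4 / 5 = 0.80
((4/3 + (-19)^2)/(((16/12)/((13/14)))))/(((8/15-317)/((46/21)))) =-1625065/930412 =-1.75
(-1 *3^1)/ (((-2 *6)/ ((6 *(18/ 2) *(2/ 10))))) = 27/ 10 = 2.70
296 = 296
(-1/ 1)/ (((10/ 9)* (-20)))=9/ 200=0.04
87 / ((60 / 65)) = 377 / 4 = 94.25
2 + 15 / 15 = 3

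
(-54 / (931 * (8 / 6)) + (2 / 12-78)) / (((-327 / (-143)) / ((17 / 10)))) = -52876681 / 913311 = -57.90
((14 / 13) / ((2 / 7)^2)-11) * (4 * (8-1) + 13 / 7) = 11913 / 182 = 65.46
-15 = -15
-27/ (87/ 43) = -387/ 29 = -13.34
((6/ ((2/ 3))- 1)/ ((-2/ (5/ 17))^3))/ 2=-0.01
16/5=3.20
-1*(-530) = 530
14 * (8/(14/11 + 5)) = 17.86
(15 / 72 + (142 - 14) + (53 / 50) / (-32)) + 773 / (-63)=11683261 / 100800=115.91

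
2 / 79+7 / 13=579 / 1027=0.56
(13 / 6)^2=169 / 36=4.69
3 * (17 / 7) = 51 / 7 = 7.29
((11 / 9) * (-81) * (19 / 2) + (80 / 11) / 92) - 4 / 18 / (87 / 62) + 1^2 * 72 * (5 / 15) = -363146891 / 396198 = -916.58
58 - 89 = -31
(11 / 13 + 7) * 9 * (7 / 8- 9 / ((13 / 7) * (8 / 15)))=-195993 / 338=-579.86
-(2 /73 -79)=5765 /73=78.97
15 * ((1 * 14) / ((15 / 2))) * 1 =28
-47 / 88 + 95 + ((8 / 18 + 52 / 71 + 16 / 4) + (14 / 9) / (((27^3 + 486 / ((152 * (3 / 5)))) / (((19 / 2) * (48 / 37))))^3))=99.64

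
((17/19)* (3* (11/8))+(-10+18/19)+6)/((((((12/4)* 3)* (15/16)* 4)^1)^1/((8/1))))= 388/2565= 0.15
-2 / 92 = -1 / 46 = -0.02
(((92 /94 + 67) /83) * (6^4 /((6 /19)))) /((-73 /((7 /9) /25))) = -2039688 /1423865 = -1.43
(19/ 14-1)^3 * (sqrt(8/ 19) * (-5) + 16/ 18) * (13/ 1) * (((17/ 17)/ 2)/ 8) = 1625/ 49392-8125 * sqrt(38)/ 417088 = -0.09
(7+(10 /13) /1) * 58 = 5858 /13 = 450.62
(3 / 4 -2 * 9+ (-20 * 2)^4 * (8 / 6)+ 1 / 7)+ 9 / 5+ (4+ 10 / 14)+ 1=1433595971 / 420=3413323.74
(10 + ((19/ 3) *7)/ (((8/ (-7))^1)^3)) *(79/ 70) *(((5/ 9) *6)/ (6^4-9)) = -2390461/ 41513472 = -0.06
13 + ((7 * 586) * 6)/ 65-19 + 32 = 26302/ 65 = 404.65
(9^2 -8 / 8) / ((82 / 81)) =3240 / 41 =79.02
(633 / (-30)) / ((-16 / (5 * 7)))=1477 / 32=46.16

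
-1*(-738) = 738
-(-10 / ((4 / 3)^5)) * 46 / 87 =9315 / 7424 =1.25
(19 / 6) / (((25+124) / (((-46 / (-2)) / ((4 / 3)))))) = 437 / 1192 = 0.37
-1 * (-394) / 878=197 / 439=0.45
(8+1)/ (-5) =-1.80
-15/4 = -3.75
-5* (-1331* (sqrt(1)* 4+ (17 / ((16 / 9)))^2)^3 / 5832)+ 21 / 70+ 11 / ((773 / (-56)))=375169673660879161879 / 378169857146880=992066.57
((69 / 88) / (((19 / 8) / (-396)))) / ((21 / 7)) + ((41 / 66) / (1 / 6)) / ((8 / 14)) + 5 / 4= -14967 / 418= -35.81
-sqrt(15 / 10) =-sqrt(6) / 2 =-1.22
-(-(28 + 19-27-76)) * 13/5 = -728/5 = -145.60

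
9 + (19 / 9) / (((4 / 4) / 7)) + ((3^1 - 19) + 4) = 106 / 9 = 11.78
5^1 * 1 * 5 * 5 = 125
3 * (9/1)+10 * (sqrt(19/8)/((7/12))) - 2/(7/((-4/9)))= 30 * sqrt(38)/7+1709/63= 53.55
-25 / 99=-0.25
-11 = -11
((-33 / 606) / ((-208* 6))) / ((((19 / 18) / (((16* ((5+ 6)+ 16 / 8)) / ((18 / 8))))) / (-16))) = -352 / 5757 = -0.06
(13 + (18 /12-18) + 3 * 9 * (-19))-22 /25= -25869 /50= -517.38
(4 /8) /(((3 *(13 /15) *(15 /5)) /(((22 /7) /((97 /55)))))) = 3025 /26481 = 0.11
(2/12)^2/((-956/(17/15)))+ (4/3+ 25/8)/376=1147589/97053120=0.01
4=4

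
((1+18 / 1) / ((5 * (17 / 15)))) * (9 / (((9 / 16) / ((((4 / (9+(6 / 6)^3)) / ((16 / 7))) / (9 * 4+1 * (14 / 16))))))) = 6384 / 25075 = 0.25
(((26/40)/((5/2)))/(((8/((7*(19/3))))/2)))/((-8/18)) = -5187/800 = -6.48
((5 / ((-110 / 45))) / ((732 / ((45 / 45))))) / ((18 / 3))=-5 / 10736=-0.00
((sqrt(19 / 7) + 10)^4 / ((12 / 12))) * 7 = (sqrt(133) + 70)^4 / 343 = 128833.93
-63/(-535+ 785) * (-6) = 189/125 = 1.51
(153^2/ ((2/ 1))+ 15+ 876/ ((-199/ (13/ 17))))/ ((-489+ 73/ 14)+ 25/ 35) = -554899527/ 22879229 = -24.25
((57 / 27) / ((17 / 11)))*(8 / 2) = 836 / 153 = 5.46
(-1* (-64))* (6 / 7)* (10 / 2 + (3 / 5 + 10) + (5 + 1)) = 41472 / 35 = 1184.91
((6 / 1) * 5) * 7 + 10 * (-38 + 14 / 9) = -1390 / 9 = -154.44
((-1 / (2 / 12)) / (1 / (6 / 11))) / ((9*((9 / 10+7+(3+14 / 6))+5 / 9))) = -360 / 13651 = -0.03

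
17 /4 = 4.25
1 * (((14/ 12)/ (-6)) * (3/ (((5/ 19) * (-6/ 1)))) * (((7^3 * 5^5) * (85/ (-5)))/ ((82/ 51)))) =-8239931875/ 1968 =-4186957.25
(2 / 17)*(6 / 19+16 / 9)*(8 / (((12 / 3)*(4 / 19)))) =358 / 153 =2.34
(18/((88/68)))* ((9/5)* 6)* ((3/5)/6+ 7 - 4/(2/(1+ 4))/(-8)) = 1254.32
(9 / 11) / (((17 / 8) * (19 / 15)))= 1080 / 3553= 0.30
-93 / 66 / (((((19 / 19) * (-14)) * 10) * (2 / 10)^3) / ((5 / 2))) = 3875 / 1232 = 3.15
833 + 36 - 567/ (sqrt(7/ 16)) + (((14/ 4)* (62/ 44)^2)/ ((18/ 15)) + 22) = 5208563/ 5808 - 324* sqrt(7) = 39.57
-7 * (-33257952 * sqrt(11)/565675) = 232805664 * sqrt(11)/565675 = 1364.97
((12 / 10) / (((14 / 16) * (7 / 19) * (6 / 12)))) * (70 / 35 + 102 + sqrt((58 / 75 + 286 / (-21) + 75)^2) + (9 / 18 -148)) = 5954448 / 42875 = 138.88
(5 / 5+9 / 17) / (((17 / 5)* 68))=65 / 9826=0.01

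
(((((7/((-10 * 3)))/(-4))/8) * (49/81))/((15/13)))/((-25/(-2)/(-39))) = -57967/4860000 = -0.01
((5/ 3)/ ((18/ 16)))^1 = 40/ 27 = 1.48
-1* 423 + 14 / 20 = -4223 / 10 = -422.30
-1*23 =-23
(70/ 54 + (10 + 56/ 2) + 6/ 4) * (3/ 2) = 2203/ 36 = 61.19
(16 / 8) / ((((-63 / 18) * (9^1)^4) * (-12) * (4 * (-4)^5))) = -1 / 564350976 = -0.00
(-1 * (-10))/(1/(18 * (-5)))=-900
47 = 47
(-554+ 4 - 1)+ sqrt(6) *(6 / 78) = -551+ sqrt(6) / 13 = -550.81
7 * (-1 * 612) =-4284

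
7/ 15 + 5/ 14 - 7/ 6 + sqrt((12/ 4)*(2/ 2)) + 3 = sqrt(3) + 93/ 35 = 4.39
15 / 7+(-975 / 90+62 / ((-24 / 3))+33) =1391 / 84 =16.56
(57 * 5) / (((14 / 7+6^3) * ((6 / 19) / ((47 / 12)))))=84835 / 5232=16.21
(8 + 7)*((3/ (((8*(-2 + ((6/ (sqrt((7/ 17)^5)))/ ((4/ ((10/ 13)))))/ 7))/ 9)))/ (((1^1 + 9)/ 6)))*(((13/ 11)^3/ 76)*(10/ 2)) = -371517537585285/ 95995928451632- 51598004851575*sqrt(119)/ 191991856903264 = -6.80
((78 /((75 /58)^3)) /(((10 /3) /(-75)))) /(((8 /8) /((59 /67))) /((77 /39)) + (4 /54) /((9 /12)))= -933372688248 /774990625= -1204.37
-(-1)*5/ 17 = 5/ 17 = 0.29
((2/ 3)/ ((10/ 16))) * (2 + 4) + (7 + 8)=107/ 5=21.40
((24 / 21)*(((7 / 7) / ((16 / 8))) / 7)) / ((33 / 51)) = 68 / 539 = 0.13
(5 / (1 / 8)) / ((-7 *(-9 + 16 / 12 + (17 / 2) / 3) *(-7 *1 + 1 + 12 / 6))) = -60 / 203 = -0.30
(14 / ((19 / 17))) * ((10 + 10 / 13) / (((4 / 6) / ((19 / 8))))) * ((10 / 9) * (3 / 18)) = 20825 / 234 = 89.00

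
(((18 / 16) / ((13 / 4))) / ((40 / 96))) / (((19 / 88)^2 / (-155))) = -12963456 / 4693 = -2762.30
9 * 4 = 36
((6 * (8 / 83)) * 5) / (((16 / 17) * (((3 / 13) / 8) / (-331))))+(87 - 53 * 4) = -2936415 / 83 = -35378.49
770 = 770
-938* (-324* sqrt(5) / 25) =27182.72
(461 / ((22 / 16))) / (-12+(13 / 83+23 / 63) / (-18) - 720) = -21695121 / 47368772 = -0.46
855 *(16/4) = 3420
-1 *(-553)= 553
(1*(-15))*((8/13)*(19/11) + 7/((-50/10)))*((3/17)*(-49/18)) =-11809/4862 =-2.43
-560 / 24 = -70 / 3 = -23.33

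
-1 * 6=-6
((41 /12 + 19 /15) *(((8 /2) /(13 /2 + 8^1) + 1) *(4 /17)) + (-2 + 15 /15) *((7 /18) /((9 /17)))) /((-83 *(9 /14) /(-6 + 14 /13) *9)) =120110144 /17450521335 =0.01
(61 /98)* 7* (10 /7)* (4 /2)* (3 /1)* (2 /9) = 1220 /147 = 8.30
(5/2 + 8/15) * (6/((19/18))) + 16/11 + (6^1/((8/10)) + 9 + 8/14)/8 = 2438011/117040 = 20.83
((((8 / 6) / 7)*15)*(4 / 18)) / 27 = 40 / 1701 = 0.02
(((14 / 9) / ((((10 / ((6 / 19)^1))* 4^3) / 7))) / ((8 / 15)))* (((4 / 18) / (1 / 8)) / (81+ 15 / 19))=7 / 31968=0.00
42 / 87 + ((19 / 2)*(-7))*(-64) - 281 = 115289 / 29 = 3975.48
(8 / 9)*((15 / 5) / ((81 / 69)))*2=368 / 81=4.54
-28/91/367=-4/4771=-0.00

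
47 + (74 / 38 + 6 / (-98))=45513 / 931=48.89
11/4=2.75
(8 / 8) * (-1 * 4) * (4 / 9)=-16 / 9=-1.78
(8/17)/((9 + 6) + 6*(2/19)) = 152/5049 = 0.03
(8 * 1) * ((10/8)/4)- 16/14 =19/14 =1.36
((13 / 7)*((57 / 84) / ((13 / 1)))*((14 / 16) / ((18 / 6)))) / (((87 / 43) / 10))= 4085 / 29232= 0.14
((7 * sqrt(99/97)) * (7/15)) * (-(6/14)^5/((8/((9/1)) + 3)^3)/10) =-177147 * sqrt(1067)/71324706250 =-0.00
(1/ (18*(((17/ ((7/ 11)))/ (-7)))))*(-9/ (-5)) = -49/ 1870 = -0.03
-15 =-15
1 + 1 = 2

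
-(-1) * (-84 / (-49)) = 12 / 7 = 1.71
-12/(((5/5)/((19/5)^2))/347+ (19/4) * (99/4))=-24051264/235627627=-0.10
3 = 3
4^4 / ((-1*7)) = -256 / 7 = -36.57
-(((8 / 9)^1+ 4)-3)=-17 / 9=-1.89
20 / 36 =0.56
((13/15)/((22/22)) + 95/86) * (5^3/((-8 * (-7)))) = 63575/14448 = 4.40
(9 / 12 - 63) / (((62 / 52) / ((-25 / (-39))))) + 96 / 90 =-30133 / 930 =-32.40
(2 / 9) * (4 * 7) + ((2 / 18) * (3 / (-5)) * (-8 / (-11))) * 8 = 2888 / 495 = 5.83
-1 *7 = -7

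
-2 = -2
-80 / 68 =-20 / 17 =-1.18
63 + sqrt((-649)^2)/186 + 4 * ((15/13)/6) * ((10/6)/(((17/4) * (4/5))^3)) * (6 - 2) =791417923/11879634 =66.62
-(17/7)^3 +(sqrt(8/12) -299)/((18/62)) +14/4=-1037.90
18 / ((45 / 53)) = 106 / 5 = 21.20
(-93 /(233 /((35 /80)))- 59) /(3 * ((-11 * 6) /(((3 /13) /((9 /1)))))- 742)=0.01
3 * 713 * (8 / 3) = 5704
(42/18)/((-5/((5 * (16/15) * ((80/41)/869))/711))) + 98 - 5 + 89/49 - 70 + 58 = 925183214510/11171508579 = 82.82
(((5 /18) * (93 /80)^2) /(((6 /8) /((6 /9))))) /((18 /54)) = 1.00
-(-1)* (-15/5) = -3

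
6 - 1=5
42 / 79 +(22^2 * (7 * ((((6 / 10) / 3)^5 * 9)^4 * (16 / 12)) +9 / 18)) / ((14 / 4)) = 3674507145796120642 / 52738189697265625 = 69.67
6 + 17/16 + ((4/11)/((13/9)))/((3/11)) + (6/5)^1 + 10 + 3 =23073/1040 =22.19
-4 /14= -2 /7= -0.29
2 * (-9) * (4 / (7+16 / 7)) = -7.75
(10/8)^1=5/4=1.25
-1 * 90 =-90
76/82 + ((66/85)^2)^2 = 2761587926/2140225625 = 1.29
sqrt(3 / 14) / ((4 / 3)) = 0.35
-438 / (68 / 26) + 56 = -111.47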